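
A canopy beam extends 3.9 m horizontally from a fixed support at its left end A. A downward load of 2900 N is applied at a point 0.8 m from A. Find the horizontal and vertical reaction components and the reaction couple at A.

ΣF_x = 0: A_x = 0.
ΣF_y = 0: A_y − 2900 = 0 → A_y = 2900 N.
ΣM about A: M_A − 2900·0.8 = 0 → M_A = 2320 N·m.

A_x = 0, A_y = 2900 N, M_A = 2320 N·m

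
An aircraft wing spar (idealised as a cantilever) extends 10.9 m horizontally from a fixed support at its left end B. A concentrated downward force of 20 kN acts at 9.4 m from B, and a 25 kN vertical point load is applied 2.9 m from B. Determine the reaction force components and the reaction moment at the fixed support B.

ΣF_x = 0: B_x = 0.
ΣF_y = 0: B_y − 20 − 25 = 0 → B_y = 45.00 kN.
ΣM about B: M_B − 20·9.4 − 25·2.9 = 0 → M_B = 260.5 kN·m.

B_x = 0, B_y = 45.00 kN, M_B = 260.5 kN·m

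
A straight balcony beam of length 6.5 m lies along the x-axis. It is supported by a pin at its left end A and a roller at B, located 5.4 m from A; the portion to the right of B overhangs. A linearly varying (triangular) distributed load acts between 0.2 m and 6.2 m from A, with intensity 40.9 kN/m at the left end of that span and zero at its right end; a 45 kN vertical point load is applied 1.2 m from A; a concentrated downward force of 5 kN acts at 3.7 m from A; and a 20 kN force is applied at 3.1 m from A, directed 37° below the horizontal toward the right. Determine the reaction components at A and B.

A_x = -15.97 kN, A_y = 114.4 kN, B_y = 70.32 kN

Resultant of the triangular load: ½ × 40.9 × 6 = 122.7 kN, acting at 2.2 m from A (one-third of the span from the peak).
Taking moments about A: B_y·5.4 − (½·40.9·6)·2.2 − 45·1.2 − 5·3.7 − 20·sin37°·3.1 = 0 → B_y = 379.753/5.4 = 70.3246 ≈ 70.32 kN.
ΣF_y = 0: A_y + 70.3246 − ½·40.9·6 − 45 − 5 − 20·sin37° = 0 → A_y = 114.4 kN.
ΣF_x = 0: A_x + 20·cos37° = 0 → A_x = -15.97 kN.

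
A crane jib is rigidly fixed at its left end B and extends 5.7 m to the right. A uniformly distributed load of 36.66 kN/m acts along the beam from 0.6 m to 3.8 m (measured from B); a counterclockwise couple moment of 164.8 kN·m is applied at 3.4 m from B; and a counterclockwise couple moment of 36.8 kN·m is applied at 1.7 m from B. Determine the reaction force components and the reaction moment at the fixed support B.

Resultant of the distributed load: 36.66 × 3.2 = 117.312 kN at 2.2 m from B.
ΣF_x = 0: B_x = 0.
ΣF_y = 0: B_y − 36.66·3.2 = 0 → B_y = 117.3 kN.
ΣM about B: M_B − (36.66·3.2)·2.2 + 164.8 + 36.8 = 0 → M_B = 56.49 kN·m.

B_x = 0, B_y = 117.3 kN, M_B = 56.49 kN·m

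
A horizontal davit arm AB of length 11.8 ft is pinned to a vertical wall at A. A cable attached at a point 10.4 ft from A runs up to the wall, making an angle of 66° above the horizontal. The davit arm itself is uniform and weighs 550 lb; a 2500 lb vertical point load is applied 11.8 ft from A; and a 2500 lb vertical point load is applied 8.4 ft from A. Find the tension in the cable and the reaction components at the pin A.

T = 5657 lb, A_x = 2301 lb, A_y = 382.2 lb

ΣM about A: T·sin66°·10.4 − 550·5.9 − 2500·11.8 − 2500·8.4 = 0 → T = 53745/(10.4·0.913545) = 5656.85 ≈ 5657 lb.
ΣF_x = 0: A_x − T·cos66° = 0 → A_x = 5656.85 × 0.406737 = 2301 lb.
ΣF_y = 0: A_y + T·sin66° − 550 − 2500 − 2500 = 0 → A_y = 5550 − 5656.85 × 0.913545 = 382.2 lb.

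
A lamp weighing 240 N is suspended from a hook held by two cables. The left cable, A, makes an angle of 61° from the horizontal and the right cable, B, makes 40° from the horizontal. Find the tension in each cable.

ΣF_x = 0: −T_A·cos61° + T_B·cos40° = 0 → T_B = 0.632874·T_A.
ΣF_y = 0: T_A·sin61° + T_B·sin40° = 240.
Substitute: T_A·(0.87462 + 0.632874·0.642788) = 240 → T_A = 187.292 ≈ 187.3 N.
Then T_B = 0.632874 × 187.292 = 118.5 N.

T_A = 187.3 N, T_B = 118.5 N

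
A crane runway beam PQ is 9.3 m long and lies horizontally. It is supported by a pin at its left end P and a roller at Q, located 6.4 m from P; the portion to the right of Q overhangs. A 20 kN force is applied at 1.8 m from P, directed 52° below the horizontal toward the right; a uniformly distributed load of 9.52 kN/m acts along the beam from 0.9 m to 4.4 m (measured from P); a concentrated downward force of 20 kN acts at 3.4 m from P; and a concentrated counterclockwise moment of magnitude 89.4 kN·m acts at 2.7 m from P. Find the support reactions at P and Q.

P_x = -12.31 kN, P_y = 54.19 kN, Q_y = 14.89 kN

Resultant of the distributed load: 9.52 × 3.5 = 33.32 kN at 2.65 m from P.
Taking moments about P: Q_y·6.4 − 20·sin52°·1.8 − (9.52·3.5)·2.65 − 20·3.4 + 89.4 = 0 → Q_y = 95.2664/6.4 = 14.8854 ≈ 14.89 kN.
ΣF_y = 0: P_y + 14.8854 − 20·sin52° − 9.52·3.5 − 20 = 0 → P_y = 54.19 kN.
ΣF_x = 0: P_x + 20·cos52° = 0 → P_x = -12.31 kN.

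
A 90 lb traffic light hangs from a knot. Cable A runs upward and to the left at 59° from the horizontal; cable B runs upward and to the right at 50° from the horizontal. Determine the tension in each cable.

T_A = 61.18 lb, T_B = 49.02 lb

ΣF_x = 0: −T_A·cos59° + T_B·cos50° = 0 → T_B = 0.801257·T_A.
ΣF_y = 0: T_A·sin59° + T_B·sin50° = 90.
Substitute: T_A·(0.857167 + 0.801257·0.766044) = 90 → T_A = 61.1843 ≈ 61.18 lb.
Then T_B = 0.801257 × 61.1843 = 49.02 lb.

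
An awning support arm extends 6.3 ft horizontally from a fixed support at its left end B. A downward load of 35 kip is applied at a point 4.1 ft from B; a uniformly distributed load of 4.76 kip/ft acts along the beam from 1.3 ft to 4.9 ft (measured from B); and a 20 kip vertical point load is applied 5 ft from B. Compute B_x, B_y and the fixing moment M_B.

Resultant of the distributed load: 4.76 × 3.6 = 17.136 kip at 3.1 ft from B.
ΣF_x = 0: B_x = 0.
ΣF_y = 0: B_y − 35 − 4.76·3.6 − 20 = 0 → B_y = 72.14 kip.
ΣM about B: M_B − 35·4.1 − (4.76·3.6)·3.1 − 20·5 = 0 → M_B = 296.6 kip·ft.

B_x = 0, B_y = 72.14 kip, M_B = 296.6 kip·ft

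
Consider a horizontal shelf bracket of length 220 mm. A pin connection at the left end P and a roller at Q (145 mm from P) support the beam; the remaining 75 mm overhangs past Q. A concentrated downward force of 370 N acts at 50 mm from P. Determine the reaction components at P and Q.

P_x = 0, P_y = 242.4 N, Q_y = 127.6 N

ΣM about P: Q_y·145 − 370·50 = 0 → Q_y = 18500/145 = 127.586 ≈ 127.6 N.
ΣF_y = 0: P_y + 127.586 − 370 = 0 → P_y = 242.4 N.
ΣF_x = 0: no horizontal applied forces, so P_x = 0.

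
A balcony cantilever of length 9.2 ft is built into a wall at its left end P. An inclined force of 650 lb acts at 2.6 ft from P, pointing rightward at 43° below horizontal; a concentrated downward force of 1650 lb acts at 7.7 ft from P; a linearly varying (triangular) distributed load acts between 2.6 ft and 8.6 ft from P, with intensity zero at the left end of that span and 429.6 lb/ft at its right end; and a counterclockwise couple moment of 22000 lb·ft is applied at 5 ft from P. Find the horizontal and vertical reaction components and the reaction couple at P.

P_x = -475.4 lb, P_y = 3382 lb, M_P = 363.7 lb·ft

Resultant of the triangular load: ½ × 429.6 × 6 = 1288.8 lb, acting at 6.6 ft from P (one-third of the span from the peak).
ΣF_x = 0: P_x + 650·cos43° = 0 → P_x = -475.4 lb.
ΣF_y = 0: P_y − 650·sin43° − 1650 − ½·429.6·6 = 0 → P_y = 3382 lb.
ΣM about P: M_P − 650·sin43°·2.6 − 1650·7.7 − (½·429.6·6)·6.6 + 22000 = 0 → M_P = 363.7 lb·ft.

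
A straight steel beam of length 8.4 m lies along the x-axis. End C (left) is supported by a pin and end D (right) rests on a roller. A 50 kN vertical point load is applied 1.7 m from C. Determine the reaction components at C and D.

C_x = 0, C_y = 39.88 kN, D_y = 10.12 kN

Moments about C: D_y·8.4 − 50·1.7 = 0 → D_y = 85/8.4 = 10.119 ≈ 10.12 kN.
ΣF_y = 0: C_y + 10.119 − 50 = 0 → C_y = 39.88 kN.
ΣF_x = 0: no horizontal applied forces, so C_x = 0.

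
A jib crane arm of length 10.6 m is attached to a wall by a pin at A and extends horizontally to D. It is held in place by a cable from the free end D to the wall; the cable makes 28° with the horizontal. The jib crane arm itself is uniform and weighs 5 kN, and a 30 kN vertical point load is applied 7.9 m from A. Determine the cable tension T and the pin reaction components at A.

T = 52.95 kN, A_x = 46.75 kN, A_y = 10.14 kN

ΣM about A: T·sin28°·10.6 − 5·5.3 − 30·7.9 = 0 → T = 263.5/(10.6·0.469472) = 52.9499 ≈ 52.95 kN.
ΣF_x = 0: A_x − T·cos28° = 0 → A_x = 52.9499 × 0.882948 = 46.75 kN.
ΣF_y = 0: A_y + T·sin28° − 5 − 30 = 0 → A_y = 35 − 52.9499 × 0.469472 = 10.14 kN.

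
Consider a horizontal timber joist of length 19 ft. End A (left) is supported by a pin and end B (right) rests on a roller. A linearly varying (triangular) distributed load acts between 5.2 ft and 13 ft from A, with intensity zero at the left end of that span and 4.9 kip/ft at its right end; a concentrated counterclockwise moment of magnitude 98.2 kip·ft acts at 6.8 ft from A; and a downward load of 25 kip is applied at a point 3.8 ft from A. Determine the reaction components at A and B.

A_x = 0, A_y = 33.82 kip, B_y = 10.29 kip

Resultant of the triangular load: ½ × 4.9 × 7.8 = 19.11 kip, acting at 10.4 ft from A (one-third of the span from the peak).
ΣM about A: B_y·19 − (½·4.9·7.8)·10.4 + 98.2 − 25·3.8 = 0 → B_y = 195.544/19 = 10.2918 ≈ 10.29 kip.
ΣF_y = 0: A_y + 10.2918 − ½·4.9·7.8 − 25 = 0 → A_y = 33.82 kip.
ΣF_x = 0: no horizontal applied forces, so A_x = 0.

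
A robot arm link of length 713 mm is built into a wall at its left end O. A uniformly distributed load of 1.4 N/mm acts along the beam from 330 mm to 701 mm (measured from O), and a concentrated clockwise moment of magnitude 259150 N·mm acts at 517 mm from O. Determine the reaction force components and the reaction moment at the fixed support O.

O_x = 0, O_y = 519.4 N, M_O = 526900 N·mm

Resultant of the distributed load: 1.4 × 371 = 519.4 N at 515.5 mm from O.
ΣF_x = 0: O_x = 0.
ΣF_y = 0: O_y − 1.4·371 = 0 → O_y = 519.4 N.
ΣM about O: M_O − (1.4·371)·515.5 − 259150 = 0 → M_O = 526900 N·mm.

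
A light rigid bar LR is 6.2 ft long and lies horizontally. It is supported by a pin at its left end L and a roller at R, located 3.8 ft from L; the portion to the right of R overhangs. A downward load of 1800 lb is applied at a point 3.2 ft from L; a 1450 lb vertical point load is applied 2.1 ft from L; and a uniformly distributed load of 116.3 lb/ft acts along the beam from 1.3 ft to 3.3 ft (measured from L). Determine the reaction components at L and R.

Resultant of the distributed load: 116.3 × 2 = 232.6 lb at 2.3 ft from L.
ΣM about L: R_y·3.8 − 1800·3.2 − 1450·2.1 − (116.3·2)·2.3 = 0 → R_y = 9339.98/3.8 = 2457.89 ≈ 2458 lb.
ΣF_y = 0: L_y + 2457.89 − 1800 − 1450 − 116.3·2 = 0 → L_y = 1025 lb.
ΣF_x = 0: no horizontal applied forces, so L_x = 0.

L_x = 0, L_y = 1025 lb, R_y = 2458 lb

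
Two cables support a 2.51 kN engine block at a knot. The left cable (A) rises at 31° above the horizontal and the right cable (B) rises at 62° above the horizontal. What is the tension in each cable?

ΣF_x = 0: −T_A·cos31° + T_B·cos62° = 0 → T_B = 1.82581·T_A.
ΣF_y = 0: T_A·sin31° + T_B·sin62° = 2.51.
Substitute: T_A·(0.515038 + 1.82581·0.882948) = 2.51 → T_A = 1.17999 ≈ 1.180 kN.
Then T_B = 1.82581 × 1.17999 = 2.154 kN.

T_A = 1.180 kN, T_B = 2.154 kN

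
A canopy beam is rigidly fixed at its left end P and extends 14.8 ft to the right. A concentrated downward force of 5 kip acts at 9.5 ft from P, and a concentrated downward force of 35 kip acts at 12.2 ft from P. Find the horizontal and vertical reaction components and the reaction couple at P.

ΣF_x = 0: P_x = 0.
ΣF_y = 0: P_y − 5 − 35 = 0 → P_y = 40.00 kip.
ΣM about P: M_P − 5·9.5 − 35·12.2 = 0 → M_P = 474.5 kip·ft.

P_x = 0, P_y = 40.00 kip, M_P = 474.5 kip·ft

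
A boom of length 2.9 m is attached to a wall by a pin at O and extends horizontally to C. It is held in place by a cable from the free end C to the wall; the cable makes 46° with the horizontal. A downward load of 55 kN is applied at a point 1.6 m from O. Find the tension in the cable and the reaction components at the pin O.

ΣM about O: T·sin46°·2.9 − 55·1.6 = 0 → T = 88/(2.9·0.71934) = 42.1843 ≈ 42.18 kN.
ΣF_x = 0: O_x − T·cos46° = 0 → O_x = 42.1843 × 0.694658 = 29.30 kN.
ΣF_y = 0: O_y + T·sin46° − 55 = 0 → O_y = 55 − 42.1843 × 0.71934 = 24.66 kN.

T = 42.18 kN, O_x = 29.30 kN, O_y = 24.66 kN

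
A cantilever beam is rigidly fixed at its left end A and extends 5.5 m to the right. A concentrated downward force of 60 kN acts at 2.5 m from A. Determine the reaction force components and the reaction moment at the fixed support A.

ΣF_x = 0: A_x = 0.
ΣF_y = 0: A_y − 60 = 0 → A_y = 60.00 kN.
ΣM about A: M_A − 60·2.5 = 0 → M_A = 150.0 kN·m.

A_x = 0, A_y = 60.00 kN, M_A = 150.0 kN·m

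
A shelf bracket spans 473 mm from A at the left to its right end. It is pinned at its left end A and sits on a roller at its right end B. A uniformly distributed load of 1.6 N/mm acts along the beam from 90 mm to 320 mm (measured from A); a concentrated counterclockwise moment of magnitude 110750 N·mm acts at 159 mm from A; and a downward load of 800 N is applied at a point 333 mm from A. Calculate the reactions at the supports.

A_x = 0, A_y = 679.4 N, B_y = 488.6 N

Resultant of the distributed load: 1.6 × 230 = 368 N at 205 mm from A.
ΣM about A: B_y·473 − (1.6·230)·205 + 110750 − 800·333 = 0 → B_y = 231090/473 = 488.562 ≈ 488.6 N.
ΣF_y = 0: A_y + 488.562 − 1.6·230 − 800 = 0 → A_y = 679.4 N.
ΣF_x = 0: no horizontal applied forces, so A_x = 0.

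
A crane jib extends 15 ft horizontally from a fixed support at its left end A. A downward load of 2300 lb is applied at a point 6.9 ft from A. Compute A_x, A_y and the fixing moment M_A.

ΣF_x = 0: A_x = 0.
ΣF_y = 0: A_y − 2300 = 0 → A_y = 2300 lb.
ΣM about A: M_A − 2300·6.9 = 0 → M_A = 15870 lb·ft.

A_x = 0, A_y = 2300 lb, M_A = 15870 lb·ft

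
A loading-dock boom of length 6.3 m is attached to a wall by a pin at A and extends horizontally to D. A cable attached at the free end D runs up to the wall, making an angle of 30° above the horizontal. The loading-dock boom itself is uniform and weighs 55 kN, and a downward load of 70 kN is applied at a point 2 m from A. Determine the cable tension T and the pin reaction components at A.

T = 99.44 kN, A_x = 86.12 kN, A_y = 75.28 kN

ΣM about A: T·sin30°·6.3 − 55·3.15 − 70·2 = 0 → T = 313.25/(6.3·0.5) = 99.4444 ≈ 99.44 kN.
ΣF_x = 0: A_x − T·cos30° = 0 → A_x = 99.4444 × 0.866025 = 86.12 kN.
ΣF_y = 0: A_y + T·sin30° − 55 − 70 = 0 → A_y = 125 − 99.4444 × 0.5 = 75.28 kN.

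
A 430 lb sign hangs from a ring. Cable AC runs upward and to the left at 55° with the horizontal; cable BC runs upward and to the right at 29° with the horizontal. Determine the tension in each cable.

T_AC = 378.2 lb, T_BC = 248.0 lb

ΣF_x = 0: −T_AC·cos55° + T_BC·cos29° = 0 → T_BC = 0.655801·T_AC.
ΣF_y = 0: T_AC·sin55° + T_BC·sin29° = 430.
Substitute: T_AC·(0.819152 + 0.655801·0.48481) = 430 → T_AC = 378.158 ≈ 378.2 lb.
Then T_BC = 0.655801 × 378.158 = 248.0 lb.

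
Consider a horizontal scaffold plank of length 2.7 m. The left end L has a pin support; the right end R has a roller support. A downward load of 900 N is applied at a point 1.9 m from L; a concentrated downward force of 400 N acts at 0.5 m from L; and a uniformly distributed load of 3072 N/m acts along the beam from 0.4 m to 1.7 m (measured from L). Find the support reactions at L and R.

Resultant of the distributed load: 3072 × 1.3 = 3993.6 N at 1.05 m from L.
Taking moments about L: R_y·2.7 − 900·1.9 − 400·0.5 − (3072·1.3)·1.05 = 0 → R_y = 6103.28/2.7 = 2260.47 ≈ 2260 N.
ΣF_y = 0: L_y + 2260.47 − 900 − 400 − 3072·1.3 = 0 → L_y = 3033 N.
ΣF_x = 0: no horizontal applied forces, so L_x = 0.

L_x = 0, L_y = 3033 N, R_y = 2260 N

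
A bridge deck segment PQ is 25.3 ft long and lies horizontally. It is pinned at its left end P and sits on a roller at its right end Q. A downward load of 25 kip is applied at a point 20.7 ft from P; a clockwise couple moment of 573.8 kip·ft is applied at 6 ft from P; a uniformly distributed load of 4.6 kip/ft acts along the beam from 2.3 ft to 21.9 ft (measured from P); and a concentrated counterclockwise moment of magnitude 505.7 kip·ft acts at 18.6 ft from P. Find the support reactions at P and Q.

Resultant of the distributed load: 4.6 × 19.6 = 90.16 kip at 12.1 ft from P.
ΣM about P: Q_y·25.3 − 25·20.7 − 573.8 − (4.6·19.6)·12.1 + 505.7 = 0 → Q_y = 1676.536/25.3 = 66.2662 ≈ 66.27 kip.
ΣF_y = 0: P_y + 66.2662 − 25 − 4.6·19.6 = 0 → P_y = 48.89 kip.
ΣF_x = 0: no horizontal applied forces, so P_x = 0.

P_x = 0, P_y = 48.89 kip, Q_y = 66.27 kip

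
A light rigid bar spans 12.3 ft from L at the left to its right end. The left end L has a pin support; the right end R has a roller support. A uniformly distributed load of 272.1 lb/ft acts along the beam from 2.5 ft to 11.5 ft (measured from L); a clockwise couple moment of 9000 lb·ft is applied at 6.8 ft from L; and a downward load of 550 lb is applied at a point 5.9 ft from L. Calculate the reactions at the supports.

L_x = 0, L_y = 609.7 lb, R_y = 2389 lb

Resultant of the distributed load: 272.1 × 9 = 2448.9 lb at 7 ft from L.
Taking moments about L: R_y·12.3 − (272.1·9)·7 − 9000 − 550·5.9 = 0 → R_y = 29387.3/12.3 = 2389.21 ≈ 2389 lb.
ΣF_y = 0: L_y + 2389.21 − 272.1·9 − 550 = 0 → L_y = 609.7 lb.
ΣF_x = 0: no horizontal applied forces, so L_x = 0.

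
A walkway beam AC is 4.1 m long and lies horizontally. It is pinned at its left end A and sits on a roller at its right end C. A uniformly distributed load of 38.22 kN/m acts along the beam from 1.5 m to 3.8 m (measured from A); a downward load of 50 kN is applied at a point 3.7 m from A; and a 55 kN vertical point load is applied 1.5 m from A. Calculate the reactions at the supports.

Resultant of the distributed load: 38.22 × 2.3 = 87.906 kN at 2.65 m from A.
Taking moments about A: C_y·4.1 − (38.22·2.3)·2.65 − 50·3.7 − 55·1.5 = 0 → C_y = 500.4509/4.1 = 122.061 ≈ 122.1 kN.
ΣF_y = 0: A_y + 122.061 − 38.22·2.3 − 50 − 55 = 0 → A_y = 70.84 kN.
ΣF_x = 0: no horizontal applied forces, so A_x = 0.

A_x = 0, A_y = 70.84 kN, C_y = 122.1 kN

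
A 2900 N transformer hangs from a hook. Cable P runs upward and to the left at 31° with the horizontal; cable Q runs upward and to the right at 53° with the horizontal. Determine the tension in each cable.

T_P = 1755 N, T_Q = 2499 N

ΣF_x = 0: −T_P·cos31° + T_Q·cos53° = 0 → T_Q = 1.4243·T_P.
ΣF_y = 0: T_P·sin31° + T_Q·sin53° = 2900.
Substitute: T_P·(0.515038 + 1.4243·0.798636) = 2900 → T_P = 1754.88 ≈ 1755 N.
Then T_Q = 1.4243 × 1754.88 = 2499 N.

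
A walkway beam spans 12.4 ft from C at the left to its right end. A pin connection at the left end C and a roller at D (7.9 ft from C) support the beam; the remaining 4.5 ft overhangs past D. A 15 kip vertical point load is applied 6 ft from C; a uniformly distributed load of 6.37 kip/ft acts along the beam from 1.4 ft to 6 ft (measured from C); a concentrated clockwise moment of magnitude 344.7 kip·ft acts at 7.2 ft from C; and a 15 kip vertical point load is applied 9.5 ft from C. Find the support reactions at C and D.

Resultant of the distributed load: 6.37 × 4.6 = 29.302 kip at 3.7 ft from C.
Taking moments about C: D_y·7.9 − 15·6 − (6.37·4.6)·3.7 − 344.7 − 15·9.5 = 0 → D_y = 685.6174/7.9 = 86.787 ≈ 86.79 kip.
ΣF_y = 0: C_y + 86.787 − 15 − 6.37·4.6 − 15 = 0 → C_y = -27.49 kip.
ΣF_x = 0: no horizontal applied forces, so C_x = 0.

C_x = 0, C_y = -27.49 kip, D_y = 86.79 kip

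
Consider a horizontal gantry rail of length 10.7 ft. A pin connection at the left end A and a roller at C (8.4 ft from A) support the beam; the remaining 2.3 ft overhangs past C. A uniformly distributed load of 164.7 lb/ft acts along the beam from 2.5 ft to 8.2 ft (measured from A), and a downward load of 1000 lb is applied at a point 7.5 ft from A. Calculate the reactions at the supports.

A_x = 0, A_y = 448.0 lb, C_y = 1491 lb

Resultant of the distributed load: 164.7 × 5.7 = 938.79 lb at 5.35 ft from A.
Taking moments about A: C_y·8.4 − (164.7·5.7)·5.35 − 1000·7.5 = 0 → C_y = 12522.5265/8.4 = 1490.78 ≈ 1491 lb.
ΣF_y = 0: A_y + 1490.78 − 164.7·5.7 − 1000 = 0 → A_y = 448.0 lb.
ΣF_x = 0: no horizontal applied forces, so A_x = 0.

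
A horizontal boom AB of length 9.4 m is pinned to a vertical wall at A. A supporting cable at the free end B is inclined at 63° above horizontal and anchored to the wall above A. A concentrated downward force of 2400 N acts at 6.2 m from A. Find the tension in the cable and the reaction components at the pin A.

T = 1777 N, A_x = 806.6 N, A_y = 817.0 N

ΣM about A: T·sin63°·9.4 − 2400·6.2 = 0 → T = 14880/(9.4·0.891007) = 1776.62 ≈ 1777 N.
ΣF_x = 0: A_x − T·cos63° = 0 → A_x = 1776.62 × 0.45399 = 806.6 N.
ΣF_y = 0: A_y + T·sin63° − 2400 = 0 → A_y = 2400 − 1776.62 × 0.891007 = 817.0 N.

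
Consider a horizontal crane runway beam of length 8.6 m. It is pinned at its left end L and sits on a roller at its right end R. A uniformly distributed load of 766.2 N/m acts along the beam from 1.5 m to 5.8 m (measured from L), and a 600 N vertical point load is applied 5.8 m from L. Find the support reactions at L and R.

L_x = 0, L_y = 2092 N, R_y = 1803 N

Resultant of the distributed load: 766.2 × 4.3 = 3294.66 N at 3.65 m from L.
Moments about L: R_y·8.6 − (766.2·4.3)·3.65 − 600·5.8 = 0 → R_y = 15505.509/8.6 = 1802.97 ≈ 1803 N.
ΣF_y = 0: L_y + 1802.97 − 766.2·4.3 − 600 = 0 → L_y = 2092 N.
ΣF_x = 0: no horizontal applied forces, so L_x = 0.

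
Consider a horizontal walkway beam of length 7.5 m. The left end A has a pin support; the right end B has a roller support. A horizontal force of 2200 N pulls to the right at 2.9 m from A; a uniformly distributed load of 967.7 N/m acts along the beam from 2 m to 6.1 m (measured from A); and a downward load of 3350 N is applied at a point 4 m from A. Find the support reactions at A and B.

A_x = -2200 N, A_y = 3388 N, B_y = 3929 N

Resultant of the distributed load: 967.7 × 4.1 = 3967.57 N at 4.05 m from A.
ΣM about A: B_y·7.5 − (967.7·4.1)·4.05 − 3350·4 = 0 → B_y = 29468.6585/7.5 = 3929.15 ≈ 3929 N.
ΣF_y = 0: A_y + 3929.15 − 967.7·4.1 − 3350 = 0 → A_y = 3388 N.
ΣF_x = 0: A_x + 2200 = 0 → A_x = -2200 N.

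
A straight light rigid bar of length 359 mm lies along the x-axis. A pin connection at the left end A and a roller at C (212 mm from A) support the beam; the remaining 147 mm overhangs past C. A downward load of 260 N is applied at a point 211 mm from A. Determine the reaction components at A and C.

Taking moments about A: C_y·212 − 260·211 = 0 → C_y = 54860/212 = 258.774 ≈ 258.8 N.
ΣF_y = 0: A_y + 258.774 − 260 = 0 → A_y = 1.226 N.
ΣF_x = 0: no horizontal applied forces, so A_x = 0.

A_x = 0, A_y = 1.226 N, C_y = 258.8 N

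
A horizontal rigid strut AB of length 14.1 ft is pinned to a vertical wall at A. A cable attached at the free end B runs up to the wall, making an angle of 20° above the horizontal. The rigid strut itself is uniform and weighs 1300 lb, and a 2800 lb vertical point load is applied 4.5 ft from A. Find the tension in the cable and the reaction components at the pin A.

ΣM about A: T·sin20°·14.1 − 1300·7.05 − 2800·4.5 = 0 → T = 21765/(14.1·0.34202) = 4513.24 ≈ 4513 lb.
ΣF_x = 0: A_x − T·cos20° = 0 → A_x = 4513.24 × 0.939693 = 4241 lb.
ΣF_y = 0: A_y + T·sin20° − 1300 − 2800 = 0 → A_y = 4100 − 4513.24 × 0.34202 = 2556 lb.

T = 4513 lb, A_x = 4241 lb, A_y = 2556 lb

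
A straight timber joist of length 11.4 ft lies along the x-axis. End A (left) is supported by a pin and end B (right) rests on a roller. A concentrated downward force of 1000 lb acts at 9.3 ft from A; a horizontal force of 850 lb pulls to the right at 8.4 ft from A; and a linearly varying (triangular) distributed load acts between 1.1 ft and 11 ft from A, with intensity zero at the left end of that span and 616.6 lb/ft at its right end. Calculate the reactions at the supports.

Resultant of the triangular load: ½ × 616.6 × 9.9 = 3052.17 lb, acting at 7.7 ft from A (one-third of the span from the peak).
Taking moments about A: B_y·11.4 − 1000·9.3 − (½·616.6·9.9)·7.7 = 0 → B_y = 32801.709/11.4 = 2877.34 ≈ 2877 lb.
ΣF_y = 0: A_y + 2877.34 − 1000 − ½·616.6·9.9 = 0 → A_y = 1175 lb.
ΣF_x = 0: A_x + 850 = 0 → A_x = -850.0 lb.

A_x = -850.0 lb, A_y = 1175 lb, B_y = 2877 lb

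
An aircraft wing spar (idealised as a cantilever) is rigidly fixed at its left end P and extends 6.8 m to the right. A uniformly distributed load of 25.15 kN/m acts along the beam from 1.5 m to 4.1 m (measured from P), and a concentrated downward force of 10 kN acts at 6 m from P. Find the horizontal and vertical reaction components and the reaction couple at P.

Resultant of the distributed load: 25.15 × 2.6 = 65.39 kN at 2.8 m from P.
ΣF_x = 0: P_x = 0.
ΣF_y = 0: P_y − 25.15·2.6 − 10 = 0 → P_y = 75.39 kN.
ΣM about P: M_P − (25.15·2.6)·2.8 − 10·6 = 0 → M_P = 243.1 kN·m.

P_x = 0, P_y = 75.39 kN, M_P = 243.1 kN·m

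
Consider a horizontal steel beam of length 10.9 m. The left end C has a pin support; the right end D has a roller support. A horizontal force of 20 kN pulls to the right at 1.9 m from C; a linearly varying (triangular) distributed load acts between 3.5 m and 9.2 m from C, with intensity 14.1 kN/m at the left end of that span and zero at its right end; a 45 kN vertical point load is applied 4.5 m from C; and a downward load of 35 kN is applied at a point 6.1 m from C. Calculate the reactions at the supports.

C_x = -20.00 kN, C_y = 62.11 kN, D_y = 58.07 kN

Resultant of the triangular load: ½ × 14.1 × 5.7 = 40.185 kN, acting at 5.4 m from C (one-third of the span from the peak).
Taking moments about C: D_y·10.9 − (½·14.1·5.7)·5.4 − 45·4.5 − 35·6.1 = 0 → D_y = 632.999/10.9 = 58.0733 ≈ 58.07 kN.
ΣF_y = 0: C_y + 58.0733 − ½·14.1·5.7 − 45 − 35 = 0 → C_y = 62.11 kN.
ΣF_x = 0: C_x + 20 = 0 → C_x = -20.00 kN.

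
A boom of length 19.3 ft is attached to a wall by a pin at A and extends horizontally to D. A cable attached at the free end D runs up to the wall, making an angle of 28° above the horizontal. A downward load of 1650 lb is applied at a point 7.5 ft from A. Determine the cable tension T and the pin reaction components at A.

ΣM about A: T·sin28°·19.3 − 1650·7.5 = 0 → T = 12375/(19.3·0.469472) = 1365.77 ≈ 1366 lb.
ΣF_x = 0: A_x − T·cos28° = 0 → A_x = 1365.77 × 0.882948 = 1206 lb.
ΣF_y = 0: A_y + T·sin28° − 1650 = 0 → A_y = 1650 − 1365.77 × 0.469472 = 1009 lb.

T = 1366 lb, A_x = 1206 lb, A_y = 1009 lb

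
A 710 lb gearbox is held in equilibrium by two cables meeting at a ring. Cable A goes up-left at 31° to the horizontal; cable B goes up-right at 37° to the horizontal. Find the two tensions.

T_A = 611.6 lb, T_B = 656.4 lb

ΣF_x = 0: −T_A·cos31° + T_B·cos37° = 0 → T_B = 1.07329·T_A.
ΣF_y = 0: T_A·sin31° + T_B·sin37° = 710.
Substitute: T_A·(0.515038 + 1.07329·0.601815) = 710 → T_A = 611.563 ≈ 611.6 lb.
Then T_B = 1.07329 × 611.563 = 656.4 lb.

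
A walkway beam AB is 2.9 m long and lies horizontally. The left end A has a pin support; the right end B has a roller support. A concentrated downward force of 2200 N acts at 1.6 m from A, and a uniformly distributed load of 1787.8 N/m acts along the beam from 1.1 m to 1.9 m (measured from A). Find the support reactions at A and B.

Resultant of the distributed load: 1787.8 × 0.8 = 1430.24 N at 1.5 m from A.
Moments about A: B_y·2.9 − 2200·1.6 − (1787.8·0.8)·1.5 = 0 → B_y = 5665.36/2.9 = 1953.57 ≈ 1954 N.
ΣF_y = 0: A_y + 1953.57 − 2200 − 1787.8·0.8 = 0 → A_y = 1677 N.
ΣF_x = 0: no horizontal applied forces, so A_x = 0.

A_x = 0, A_y = 1677 N, B_y = 1954 N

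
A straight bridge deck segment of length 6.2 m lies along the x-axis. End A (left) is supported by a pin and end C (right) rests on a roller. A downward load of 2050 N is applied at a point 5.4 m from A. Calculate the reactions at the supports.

ΣM about A: C_y·6.2 − 2050·5.4 = 0 → C_y = 11070/6.2 = 1785.48 ≈ 1785 N.
ΣF_y = 0: A_y + 1785.48 − 2050 = 0 → A_y = 264.5 N.
ΣF_x = 0: no horizontal applied forces, so A_x = 0.

A_x = 0, A_y = 264.5 N, C_y = 1785 N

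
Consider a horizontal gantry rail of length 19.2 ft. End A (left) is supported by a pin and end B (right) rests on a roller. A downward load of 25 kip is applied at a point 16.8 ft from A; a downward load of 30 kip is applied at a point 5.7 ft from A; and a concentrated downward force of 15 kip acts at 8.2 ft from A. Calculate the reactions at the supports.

A_x = 0, A_y = 32.81 kip, B_y = 37.19 kip

Taking moments about A: B_y·19.2 − 25·16.8 − 30·5.7 − 15·8.2 = 0 → B_y = 714/19.2 = 37.1875 ≈ 37.19 kip.
ΣF_y = 0: A_y + 37.1875 − 25 − 30 − 15 = 0 → A_y = 32.81 kip.
ΣF_x = 0: no horizontal applied forces, so A_x = 0.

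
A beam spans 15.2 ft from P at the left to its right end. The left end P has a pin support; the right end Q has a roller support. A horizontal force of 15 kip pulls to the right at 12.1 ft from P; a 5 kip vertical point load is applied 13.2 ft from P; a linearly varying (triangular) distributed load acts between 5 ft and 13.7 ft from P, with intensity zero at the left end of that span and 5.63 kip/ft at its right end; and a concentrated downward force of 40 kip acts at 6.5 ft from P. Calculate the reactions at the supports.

Resultant of the triangular load: ½ × 5.63 × 8.7 = 24.4905 kip, acting at 10.8 ft from P (one-third of the span from the peak).
Taking moments about P: Q_y·15.2 − 5·13.2 − (½·5.63·8.7)·10.8 − 40·6.5 = 0 → Q_y = 590.4974/15.2 = 38.8485 ≈ 38.85 kip.
ΣF_y = 0: P_y + 38.8485 − 5 − ½·5.63·8.7 − 40 = 0 → P_y = 30.64 kip.
ΣF_x = 0: P_x + 15 = 0 → P_x = -15.00 kip.

P_x = -15.00 kip, P_y = 30.64 kip, Q_y = 38.85 kip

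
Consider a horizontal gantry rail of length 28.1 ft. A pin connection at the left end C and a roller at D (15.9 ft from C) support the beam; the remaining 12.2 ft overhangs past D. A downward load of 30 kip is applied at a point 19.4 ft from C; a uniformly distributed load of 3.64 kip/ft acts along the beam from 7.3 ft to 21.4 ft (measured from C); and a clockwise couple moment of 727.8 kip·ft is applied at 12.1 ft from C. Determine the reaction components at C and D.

C_x = 0, C_y = -47.37 kip, D_y = 128.7 kip

Resultant of the distributed load: 3.64 × 14.1 = 51.324 kip at 14.35 ft from C.
Taking moments about C: D_y·15.9 − 30·19.4 − (3.64·14.1)·14.35 − 727.8 = 0 → D_y = 2046.2994/15.9 = 128.698 ≈ 128.7 kip.
ΣF_y = 0: C_y + 128.698 − 30 − 3.64·14.1 = 0 → C_y = -47.37 kip.
ΣF_x = 0: no horizontal applied forces, so C_x = 0.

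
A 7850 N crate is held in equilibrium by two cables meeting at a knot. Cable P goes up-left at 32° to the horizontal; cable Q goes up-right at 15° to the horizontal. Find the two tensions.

ΣF_x = 0: −T_P·cos32° + T_Q·cos15° = 0 → T_Q = 0.877964·T_P.
ΣF_y = 0: T_P·sin32° + T_Q·sin15° = 7850.
Substitute: T_P·(0.529919 + 0.877964·0.258819) = 7850 → T_P = 10367.8 ≈ 10370 N.
Then T_Q = 0.877964 × 10367.8 = 9103 N.

T_P = 10370 N, T_Q = 9103 N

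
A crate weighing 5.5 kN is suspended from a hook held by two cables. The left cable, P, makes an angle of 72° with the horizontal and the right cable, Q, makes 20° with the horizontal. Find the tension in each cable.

T_P = 5.171 kN, T_Q = 1.701 kN

ΣF_x = 0: −T_P·cos72° + T_Q·cos20° = 0 → T_Q = 0.328849·T_P.
ΣF_y = 0: T_P·sin72° + T_Q·sin20° = 5.5.
Substitute: T_P·(0.951057 + 0.328849·0.34202) = 5.5 → T_P = 5.17146 ≈ 5.171 kN.
Then T_Q = 0.328849 × 5.17146 = 1.701 kN.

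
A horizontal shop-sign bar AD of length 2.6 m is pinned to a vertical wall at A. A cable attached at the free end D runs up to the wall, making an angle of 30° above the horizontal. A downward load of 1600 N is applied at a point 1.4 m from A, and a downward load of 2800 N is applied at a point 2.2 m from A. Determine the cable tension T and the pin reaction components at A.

ΣM about A: T·sin30°·2.6 − 1600·1.4 − 2800·2.2 = 0 → T = 8400/(2.6·0.5) = 6461.54 ≈ 6462 N.
ΣF_x = 0: A_x − T·cos30° = 0 → A_x = 6461.54 × 0.866025 = 5596 N.
ΣF_y = 0: A_y + T·sin30° − 1600 − 2800 = 0 → A_y = 4400 − 6461.54 × 0.5 = 1169 N.

T = 6462 N, A_x = 5596 N, A_y = 1169 N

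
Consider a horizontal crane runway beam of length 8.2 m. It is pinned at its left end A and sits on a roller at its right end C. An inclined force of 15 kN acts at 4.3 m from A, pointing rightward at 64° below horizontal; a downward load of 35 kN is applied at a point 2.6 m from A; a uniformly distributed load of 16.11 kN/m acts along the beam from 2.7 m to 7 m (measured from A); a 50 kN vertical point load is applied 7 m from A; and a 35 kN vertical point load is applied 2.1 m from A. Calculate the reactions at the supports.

A_x = -6.576 kN, A_y = 91.97 kN, C_y = 110.8 kN

Resultant of the distributed load: 16.11 × 4.3 = 69.273 kN at 4.85 m from A.
Taking moments about A: C_y·8.2 − 15·sin64°·4.3 − 35·2.6 − (16.11·4.3)·4.85 − 50·7 − 35·2.1 = 0 → C_y = 908.446/8.2 = 110.786 ≈ 110.8 kN.
ΣF_y = 0: A_y + 110.786 − 15·sin64° − 35 − 16.11·4.3 − 50 − 35 = 0 → A_y = 91.97 kN.
ΣF_x = 0: A_x + 15·cos64° = 0 → A_x = -6.576 kN.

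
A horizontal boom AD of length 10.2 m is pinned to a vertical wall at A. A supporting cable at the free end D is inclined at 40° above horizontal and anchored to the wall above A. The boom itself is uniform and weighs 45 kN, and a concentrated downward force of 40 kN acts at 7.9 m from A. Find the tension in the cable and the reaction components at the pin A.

T = 83.20 kN, A_x = 63.74 kN, A_y = 31.52 kN

ΣM about A: T·sin40°·10.2 − 45·5.1 − 40·7.9 = 0 → T = 545.5/(10.2·0.642788) = 83.2007 ≈ 83.20 kN.
ΣF_x = 0: A_x − T·cos40° = 0 → A_x = 83.2007 × 0.766044 = 63.74 kN.
ΣF_y = 0: A_y + T·sin40° − 45 − 40 = 0 → A_y = 85 − 83.2007 × 0.642788 = 31.52 kN.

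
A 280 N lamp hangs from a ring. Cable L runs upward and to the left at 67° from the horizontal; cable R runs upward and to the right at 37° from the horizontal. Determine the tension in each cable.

T_L = 230.5 N, T_R = 112.8 N

ΣF_x = 0: −T_L·cos67° + T_R·cos37° = 0 → T_R = 0.489248·T_L.
ΣF_y = 0: T_L·sin67° + T_R·sin37° = 280.
Substitute: T_L·(0.920505 + 0.489248·0.601815) = 280 → T_L = 230.464 ≈ 230.5 N.
Then T_R = 0.489248 × 230.464 = 112.8 N.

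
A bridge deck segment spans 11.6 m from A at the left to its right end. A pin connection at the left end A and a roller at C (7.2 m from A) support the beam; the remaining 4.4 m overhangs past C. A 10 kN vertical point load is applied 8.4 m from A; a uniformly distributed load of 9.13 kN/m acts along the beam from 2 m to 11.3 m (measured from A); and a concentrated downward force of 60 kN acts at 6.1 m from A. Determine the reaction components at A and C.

Resultant of the distributed load: 9.13 × 9.3 = 84.909 kN at 6.65 m from A.
ΣM about A: C_y·7.2 − 10·8.4 − (9.13·9.3)·6.65 − 60·6.1 = 0 → C_y = 1014.64485/7.2 = 140.923 ≈ 140.9 kN.
ΣF_y = 0: A_y + 140.923 − 10 − 9.13·9.3 − 60 = 0 → A_y = 13.99 kN.
ΣF_x = 0: no horizontal applied forces, so A_x = 0.

A_x = 0, A_y = 13.99 kN, C_y = 140.9 kN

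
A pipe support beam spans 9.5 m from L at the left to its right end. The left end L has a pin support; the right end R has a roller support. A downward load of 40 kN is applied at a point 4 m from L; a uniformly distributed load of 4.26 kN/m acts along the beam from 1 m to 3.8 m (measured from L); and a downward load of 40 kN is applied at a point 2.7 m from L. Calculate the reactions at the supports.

L_x = 0, L_y = 60.70 kN, R_y = 31.22 kN

Resultant of the distributed load: 4.26 × 2.8 = 11.928 kN at 2.4 m from L.
Moments about L: R_y·9.5 − 40·4 − (4.26·2.8)·2.4 − 40·2.7 = 0 → R_y = 296.6272/9.5 = 31.2239 ≈ 31.22 kN.
ΣF_y = 0: L_y + 31.2239 − 40 − 4.26·2.8 − 40 = 0 → L_y = 60.70 kN.
ΣF_x = 0: no horizontal applied forces, so L_x = 0.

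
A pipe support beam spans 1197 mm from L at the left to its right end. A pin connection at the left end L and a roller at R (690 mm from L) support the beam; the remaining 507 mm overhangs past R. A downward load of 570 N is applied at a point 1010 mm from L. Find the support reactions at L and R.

Taking moments about L: R_y·690 − 570·1010 = 0 → R_y = 575700/690 = 834.348 ≈ 834.3 N.
ΣF_y = 0: L_y + 834.348 − 570 = 0 → L_y = -264.3 N.
ΣF_x = 0: no horizontal applied forces, so L_x = 0.

L_x = 0, L_y = -264.3 N, R_y = 834.3 N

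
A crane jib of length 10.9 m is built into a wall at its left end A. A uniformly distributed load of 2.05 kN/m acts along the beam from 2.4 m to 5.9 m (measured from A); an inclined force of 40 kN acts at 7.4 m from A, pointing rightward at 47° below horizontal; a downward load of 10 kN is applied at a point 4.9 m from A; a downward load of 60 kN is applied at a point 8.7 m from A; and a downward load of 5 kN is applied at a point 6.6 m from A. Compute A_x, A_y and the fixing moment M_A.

Resultant of the distributed load: 2.05 × 3.5 = 7.175 kN at 4.15 m from A.
ΣF_x = 0: A_x + 40·cos47° = 0 → A_x = -27.28 kN.
ΣF_y = 0: A_y − 2.05·3.5 − 40·sin47° − 10 − 60 − 5 = 0 → A_y = 111.4 kN.
ΣM about A: M_A − (2.05·3.5)·4.15 − 40·sin47°·7.4 − 10·4.9 − 60·8.7 − 5·6.6 = 0 → M_A = 850.3 kN·m.

A_x = -27.28 kN, A_y = 111.4 kN, M_A = 850.3 kN·m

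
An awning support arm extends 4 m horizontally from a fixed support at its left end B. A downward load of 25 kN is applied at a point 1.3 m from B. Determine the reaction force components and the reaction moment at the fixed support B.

ΣF_x = 0: B_x = 0.
ΣF_y = 0: B_y − 25 = 0 → B_y = 25.00 kN.
ΣM about B: M_B − 25·1.3 = 0 → M_B = 32.50 kN·m.

B_x = 0, B_y = 25.00 kN, M_B = 32.50 kN·m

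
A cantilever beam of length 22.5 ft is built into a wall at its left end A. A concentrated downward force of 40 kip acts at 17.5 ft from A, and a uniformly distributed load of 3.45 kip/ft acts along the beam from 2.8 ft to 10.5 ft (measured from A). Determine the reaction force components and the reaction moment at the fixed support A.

Resultant of the distributed load: 3.45 × 7.7 = 26.565 kip at 6.65 ft from A.
ΣF_x = 0: A_x = 0.
ΣF_y = 0: A_y − 40 − 3.45·7.7 = 0 → A_y = 66.56 kip.
ΣM about A: M_A − 40·17.5 − (3.45·7.7)·6.65 = 0 → M_A = 876.7 kip·ft.

A_x = 0, A_y = 66.56 kip, M_A = 876.7 kip·ft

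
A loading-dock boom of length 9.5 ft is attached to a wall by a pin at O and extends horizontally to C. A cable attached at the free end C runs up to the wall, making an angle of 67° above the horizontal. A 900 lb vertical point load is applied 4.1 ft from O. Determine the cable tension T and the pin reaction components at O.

ΣM about O: T·sin67°·9.5 − 900·4.1 = 0 → T = 3690/(9.5·0.920505) = 421.965 ≈ 422.0 lb.
ΣF_x = 0: O_x − T·cos67° = 0 → O_x = 421.965 × 0.390731 = 164.9 lb.
ΣF_y = 0: O_y + T·sin67° − 900 = 0 → O_y = 900 − 421.965 × 0.920505 = 511.6 lb.

T = 422.0 lb, O_x = 164.9 lb, O_y = 511.6 lb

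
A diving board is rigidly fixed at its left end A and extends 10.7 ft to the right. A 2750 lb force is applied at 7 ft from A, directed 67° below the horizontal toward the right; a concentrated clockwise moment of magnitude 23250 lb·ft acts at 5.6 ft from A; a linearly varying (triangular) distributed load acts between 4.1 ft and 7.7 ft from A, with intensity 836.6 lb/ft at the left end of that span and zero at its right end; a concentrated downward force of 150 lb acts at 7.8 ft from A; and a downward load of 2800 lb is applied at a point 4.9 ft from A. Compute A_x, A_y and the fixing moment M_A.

Resultant of the triangular load: ½ × 836.6 × 3.6 = 1505.88 lb, acting at 5.3 ft from A (one-third of the span from the peak).
ΣF_x = 0: A_x + 2750·cos67° = 0 → A_x = -1075 lb.
ΣF_y = 0: A_y − 2750·sin67° − ½·836.6·3.6 − 150 − 2800 = 0 → A_y = 6987 lb.
ΣM about A: M_A − 2750·sin67°·7 − 23250 − (½·836.6·3.6)·5.3 − 150·7.8 − 2800·4.9 = 0 → M_A = 63840 lb·ft.

A_x = -1075 lb, A_y = 6987 lb, M_A = 63840 lb·ft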